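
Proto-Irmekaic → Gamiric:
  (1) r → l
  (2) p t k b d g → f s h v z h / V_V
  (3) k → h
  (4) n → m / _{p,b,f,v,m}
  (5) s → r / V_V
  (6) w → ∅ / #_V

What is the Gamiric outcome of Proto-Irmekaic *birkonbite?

bilhombire

Gamiric: *birkonbite > bilkonbite > bilkonbise > bilhonbise > bilhombise > bilhombire  (by unconditioned shift, intervocalic lenition, unconditioned shift, nasal place assimilation, rhotacism)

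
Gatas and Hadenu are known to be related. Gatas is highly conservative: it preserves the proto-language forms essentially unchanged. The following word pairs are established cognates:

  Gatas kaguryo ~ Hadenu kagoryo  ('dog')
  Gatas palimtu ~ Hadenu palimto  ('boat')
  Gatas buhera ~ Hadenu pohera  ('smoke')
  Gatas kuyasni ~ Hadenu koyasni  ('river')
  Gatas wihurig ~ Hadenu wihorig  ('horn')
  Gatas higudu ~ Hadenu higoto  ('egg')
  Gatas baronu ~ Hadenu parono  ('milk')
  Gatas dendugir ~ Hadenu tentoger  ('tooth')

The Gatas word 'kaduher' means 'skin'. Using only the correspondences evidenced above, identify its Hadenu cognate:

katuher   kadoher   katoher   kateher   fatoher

katoher

higudu ~ higoto — Gatas d corresponds to Hadenu t between vowels (before a back vowel).
buhera ~ pohera, kuyasni ~ koyasni — Gatas u corresponds to Hadenu o after a consonant, before a consonant other than r, m, n, p, b, f, v.
Applying these to Gatas 'kaduher':
  kaduher → katuher   (d→t between vowels (before a back vowel))
  katuher → katoher   (u→o after a consonant, before a consonant other than r, m, n, p, b, f, v)
So the Hadenu cognate is 'katoher'.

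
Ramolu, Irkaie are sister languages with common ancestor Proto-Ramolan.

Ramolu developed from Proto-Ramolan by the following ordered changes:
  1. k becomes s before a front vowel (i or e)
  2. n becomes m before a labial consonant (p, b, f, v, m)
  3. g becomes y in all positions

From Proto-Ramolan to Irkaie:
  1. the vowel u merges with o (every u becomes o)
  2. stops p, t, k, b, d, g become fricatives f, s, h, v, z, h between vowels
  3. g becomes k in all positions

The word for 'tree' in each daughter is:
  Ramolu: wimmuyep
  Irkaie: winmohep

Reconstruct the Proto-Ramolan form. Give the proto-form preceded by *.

Position 5: Ramolu has u, Irkaie has o. Ramolu preserves u here (none of its changes turn any other segment into u), so the proto-segment is *u.
Position 3: Ramolu has m, Irkaie has n. Irkaie preserves n here (none of its changes turn any other segment into n), so the proto-segment is *n.
Position 6: Ramolu has y, Irkaie has h. Taking the neighbouring segments as reconstructed: Ramolu y could go back to *g or *y; Irkaie h could go back to *k or *g or *h — the one source consistent with every daughter is *g.
Verify the candidate proto-form against each daughter:
Ramolu: start from *winmugep.
  rule 1: no change — winmugep
  rule 2 (nasal place assimilation): winmugep → wimmugep
  rule 3 (unconditioned shift): wimmugep → wimmuyep
  ⇒ Ramolu wimmuyep
Irkaie: *winmugep > winmogep > winmohep  (by vowel merger, intervocalic lenition)
Only *winmugep yields all of Ramolu wimmuyep, Irkaie winmohep.

*winmugep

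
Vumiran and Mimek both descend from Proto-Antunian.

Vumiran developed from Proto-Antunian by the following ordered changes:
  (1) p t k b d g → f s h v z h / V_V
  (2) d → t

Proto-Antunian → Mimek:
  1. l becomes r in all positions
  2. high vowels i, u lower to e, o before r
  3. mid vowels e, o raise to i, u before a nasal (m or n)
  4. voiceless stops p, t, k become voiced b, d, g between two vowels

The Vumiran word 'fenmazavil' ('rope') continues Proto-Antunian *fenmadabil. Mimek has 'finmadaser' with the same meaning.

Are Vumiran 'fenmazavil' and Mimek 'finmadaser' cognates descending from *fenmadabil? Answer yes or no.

no

Derive the expected Mimek reflex of *fenmadabil:
Mimek: start from *fenmadabil.
  rule 1 (unconditioned shift): fenmadabil → fenmadabir
  rule 2 (pre-rhotic lowering): fenmadabir → fenmadaber
  rule 3 (pre-nasal raising): fenmadaber → finmadaber
  rule 4: no change — finmadaber
  ⇒ Mimek finmadaber
The regular Mimek reflex would be 'finmadaber', but the attested form is 'finmadaser'. The correspondence is irregular, so they are not cognates (the Mimek form has a different source).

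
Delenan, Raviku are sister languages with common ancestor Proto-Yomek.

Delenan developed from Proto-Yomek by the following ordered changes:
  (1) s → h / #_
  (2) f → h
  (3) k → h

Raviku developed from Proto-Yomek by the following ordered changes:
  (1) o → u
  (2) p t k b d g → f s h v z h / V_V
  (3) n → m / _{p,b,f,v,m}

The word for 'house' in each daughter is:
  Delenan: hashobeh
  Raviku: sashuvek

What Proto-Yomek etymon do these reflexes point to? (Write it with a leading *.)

*sashobek

Position 5: Delenan has o, Raviku has u. Delenan preserves o here (none of its changes turn any other segment into o), so the proto-segment is *o.
Position 6: Delenan has b, Raviku has v. Delenan preserves b here (none of its changes turn any other segment into b), so the proto-segment is *b.
Position 1: Delenan has h, Raviku has s. Taking the neighbouring segments as reconstructed: Delenan h could go back to *k or *f or *s or *h; Raviku s can only go back to *s — the one source consistent with every daughter is *s.
This points to *sashobek. Verify forward in each daughter:
Delenan: *sashobek > hashobek > hashobeh  (by debuccalisation, unconditioned shift)
Raviku: *sashobek
  sashobek → sashubek   [vowel merger]
  sashubek → sashuvek   [intervocalic lenition]
  sashuvek (rule 3 does not apply)
  giving Raviku sashuvek.
No other proto-form is consistent with every reflex, so the reconstruction is *sashobek.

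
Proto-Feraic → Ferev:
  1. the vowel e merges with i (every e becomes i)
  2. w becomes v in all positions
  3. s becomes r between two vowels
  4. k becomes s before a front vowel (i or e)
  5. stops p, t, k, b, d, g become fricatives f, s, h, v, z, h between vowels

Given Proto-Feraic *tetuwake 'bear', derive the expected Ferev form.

tisuvasi

Ferev: start from *tetuwake.
  rule 1 (vowel merger): tetuwake → tituwaki
  rule 2 (unconditioned shift): tituwaki → tituvaki
  rule 3: no change — tituvaki
  rule 4 (palatalisation): tituvaki → tituvasi
  rule 5 (intervocalic lenition): tituvasi → tisuvasi
  ⇒ Ferev tisuvasi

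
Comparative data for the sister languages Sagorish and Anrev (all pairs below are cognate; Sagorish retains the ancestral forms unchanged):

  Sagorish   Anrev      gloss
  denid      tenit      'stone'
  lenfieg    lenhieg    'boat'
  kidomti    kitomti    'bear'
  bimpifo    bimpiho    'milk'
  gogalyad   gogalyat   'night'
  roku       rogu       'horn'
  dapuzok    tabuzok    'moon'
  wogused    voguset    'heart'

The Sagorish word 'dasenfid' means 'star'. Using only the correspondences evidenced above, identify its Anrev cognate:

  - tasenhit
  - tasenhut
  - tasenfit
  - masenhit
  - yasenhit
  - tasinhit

dapuzok ~ tabuzok — Sagorish d corresponds to Anrev t word-initially before a back vowel.
lenfieg ~ lenhieg — Sagorish f corresponds to Anrev h after a consonant, before a front vowel.
denid ~ tenit, gogalyad ~ gogalyat — Sagorish d corresponds to Anrev t word-finally.
Applying these to Sagorish 'dasenfid':
  dasenfid → tasenfid   (d→t word-initially before a back vowel)
  tasenfid → tasenhid   (f→h after a consonant, before a front vowel)
  tasenhid → tasenhit   (d→t word-finally)
So the Anrev cognate is 'tasenhit'.

tasenhit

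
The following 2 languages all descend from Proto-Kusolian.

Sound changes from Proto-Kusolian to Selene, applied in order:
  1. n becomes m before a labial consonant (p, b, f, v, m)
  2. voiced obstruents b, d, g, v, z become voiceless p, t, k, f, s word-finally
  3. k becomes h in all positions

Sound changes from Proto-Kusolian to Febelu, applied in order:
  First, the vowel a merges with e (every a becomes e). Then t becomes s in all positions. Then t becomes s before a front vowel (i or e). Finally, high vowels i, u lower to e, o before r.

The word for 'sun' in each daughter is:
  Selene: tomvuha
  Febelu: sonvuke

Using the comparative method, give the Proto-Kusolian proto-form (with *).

Position 1: Selene has t, Febelu has s. Taking the neighbouring segments as reconstructed: Selene t can only go back to *t; Febelu s could go back to *t or *s — the one source consistent with every daughter is *t.
Position 6: Selene has h, Febelu has k. Febelu preserves k here (none of its changes turn any other segment into k), so the proto-segment is *k.
Verify the candidate proto-form against each daughter:
Selene: *tonvuka
  tonvuka → tomvuka   [nasal place assimilation]
  tomvuka (rule 2 does not apply)
  tomvuka → tomvuha   [unconditioned shift]
  giving Selene tomvuha.
Febelu: *tonvuka > tonvuke > sonvuke  (by vowel merger, unconditioned shift)
No other proto-form is consistent with every reflex, so the reconstruction is *tonvuka.

*tonvuka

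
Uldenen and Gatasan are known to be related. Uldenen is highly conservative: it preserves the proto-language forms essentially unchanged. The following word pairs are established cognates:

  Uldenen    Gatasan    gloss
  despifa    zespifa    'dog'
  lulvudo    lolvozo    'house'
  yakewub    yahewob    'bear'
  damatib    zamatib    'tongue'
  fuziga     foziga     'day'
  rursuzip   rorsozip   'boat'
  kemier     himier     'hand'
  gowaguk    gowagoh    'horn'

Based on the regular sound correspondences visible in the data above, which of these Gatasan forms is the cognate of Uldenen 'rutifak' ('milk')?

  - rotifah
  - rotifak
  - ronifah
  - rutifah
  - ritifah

lulvudo ~ lolvozo, fuziga ~ foziga — Uldenen u corresponds to Gatasan o after a consonant, before a consonant other than r, m, n, p, b, f, v.
gowaguk ~ gowagoh — Uldenen k corresponds to Gatasan h word-finally.
Applying these to Uldenen 'rutifak':
  rutifak → rotifak   (u→o after a consonant, before a consonant other than r, m, n, p, b, f, v)
  rotifak → rotifah   (k→h word-finally)
So the Gatasan cognate is 'rotifah'.

rotifah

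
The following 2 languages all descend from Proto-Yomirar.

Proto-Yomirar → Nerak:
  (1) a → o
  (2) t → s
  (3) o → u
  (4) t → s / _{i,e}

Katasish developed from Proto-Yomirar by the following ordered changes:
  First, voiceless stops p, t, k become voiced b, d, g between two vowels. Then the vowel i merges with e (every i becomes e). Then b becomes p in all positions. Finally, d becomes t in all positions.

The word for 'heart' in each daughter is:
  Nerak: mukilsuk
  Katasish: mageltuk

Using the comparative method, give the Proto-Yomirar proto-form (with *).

Position 6: Nerak has s, Katasish has t. Taking the neighbouring segments as reconstructed: Nerak s could go back to *t or *s; Katasish t could go back to *t or *d — the one source consistent with every daughter is *t.
Position 2: Nerak has u, Katasish has a. Katasish preserves a here (none of its changes turn any other segment into a), so the proto-segment is *a.
Continuing position by position gives *makiltuk; check it forward:
Nerak: *makiltuk
  makiltuk → mokiltuk   [vowel merger]
  mokiltuk → mokilsuk   [unconditioned shift]
  mokilsuk → mukilsuk   [vowel merger]
  mukilsuk (rule 4 does not apply)
  giving Nerak mukilsuk.
Katasish: *makiltuk
  makiltuk → magiltuk   [intervocalic voicing]
  magiltuk → mageltuk   [vowel merger]
  mageltuk (rule 3 does not apply)
  mageltuk (rule 4 does not apply)
  giving Katasish mageltuk.
*makiltuk is the unique common source.

*makiltuk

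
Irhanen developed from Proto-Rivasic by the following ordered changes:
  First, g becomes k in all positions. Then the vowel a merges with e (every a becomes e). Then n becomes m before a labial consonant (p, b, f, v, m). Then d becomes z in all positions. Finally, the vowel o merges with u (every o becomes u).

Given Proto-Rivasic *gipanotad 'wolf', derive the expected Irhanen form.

Irhanen: *gipanotad > kipanotad > kipenoted > kipenotez > kipenutez  (by unconditioned shift, vowel merger, unconditioned shift, vowel merger)

kipenutez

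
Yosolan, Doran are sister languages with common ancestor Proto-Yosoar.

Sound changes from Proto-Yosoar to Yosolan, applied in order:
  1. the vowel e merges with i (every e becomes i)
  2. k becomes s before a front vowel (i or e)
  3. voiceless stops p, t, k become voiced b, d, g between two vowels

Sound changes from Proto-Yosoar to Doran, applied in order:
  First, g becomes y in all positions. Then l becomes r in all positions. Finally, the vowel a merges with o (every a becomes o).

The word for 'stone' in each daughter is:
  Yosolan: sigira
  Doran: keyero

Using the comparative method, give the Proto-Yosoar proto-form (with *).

*kegera

Position 3: Yosolan has g, Doran has y. Taking the neighbouring segments as reconstructed: Yosolan g can only go back to *g; Doran y could go back to *g or *y — the one source consistent with every daughter is *g.
Position 4: Yosolan has i, Doran has e. Doran preserves e here (none of its changes turn any other segment into e), so the proto-segment is *e.
Position 2: Yosolan has i, Doran has e. Doran preserves e here (none of its changes turn any other segment into e), so the proto-segment is *e.
This points to *kegera. Verify forward in each daughter:
Yosolan: *kegera
  kegera → kigira   [vowel merger]
  kigira → sigira   [palatalisation]
  sigira (rule 3 does not apply)
  giving Yosolan sigira.
Doran: start from *kegera.
  rule 1 (unconditioned shift): kegera → keyera
  rule 2: no change — keyera
  rule 3 (vowel merger): keyera → keyero
  ⇒ Doran keyero
Only *kegera yields all of Yosolan sigira, Doran keyero.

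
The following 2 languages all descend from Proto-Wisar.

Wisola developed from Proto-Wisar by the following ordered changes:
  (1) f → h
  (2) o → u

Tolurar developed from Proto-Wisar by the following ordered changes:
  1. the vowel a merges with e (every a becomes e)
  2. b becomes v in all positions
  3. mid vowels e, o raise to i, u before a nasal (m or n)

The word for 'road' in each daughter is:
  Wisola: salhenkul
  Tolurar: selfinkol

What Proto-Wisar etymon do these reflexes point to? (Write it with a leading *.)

*salfenkol

Position 8: Wisola has u, Tolurar has o. Tolurar preserves o here (none of its changes turn any other segment into o), so the proto-segment is *o.
Position 2: Wisola has a, Tolurar has e. Wisola preserves a here (none of its changes turn any other segment into a), so the proto-segment is *a.
Position 5: Wisola has e, Tolurar has i. Wisola preserves e here (none of its changes turn any other segment into e), so the proto-segment is *e.
Verify the candidate proto-form against each daughter:
Wisola: *salfenkol > salhenkol > salhenkul  (by unconditioned shift, vowel merger)
Tolurar: *salfenkol > selfenkol > selfinkol  (by vowel merger, pre-nasal raising)
*salfenkol is the unique common source.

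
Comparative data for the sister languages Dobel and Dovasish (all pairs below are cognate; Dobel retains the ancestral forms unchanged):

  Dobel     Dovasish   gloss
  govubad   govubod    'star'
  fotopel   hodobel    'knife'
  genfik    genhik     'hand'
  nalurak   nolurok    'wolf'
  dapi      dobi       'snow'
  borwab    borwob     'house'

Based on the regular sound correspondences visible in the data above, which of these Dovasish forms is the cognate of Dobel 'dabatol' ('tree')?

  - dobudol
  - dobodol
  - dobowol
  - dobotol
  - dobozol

borwab ~ borwob — Dobel a corresponds to Dovasish o after a consonant, before a labial obstruent.
govubad ~ govubod, nalurak ~ nolurok — Dobel a corresponds to Dovasish o after a consonant, before a consonant other than r, m, n, p, b, f, v.
fotopel ~ hodobel — Dobel t corresponds to Dovasish d between vowels (before a back vowel).
Applying these to Dobel 'dabatol':
  dabatol → dobatol   (a→o after a consonant, before a labial obstruent)
  dobatol → dobotol   (a→o after a consonant, before a consonant other than r, m, n, p, b, f, v)
  dobotol → dobodol   (t→d between vowels (before a back vowel))
So the Dovasish cognate is 'dobodol'.

dobodol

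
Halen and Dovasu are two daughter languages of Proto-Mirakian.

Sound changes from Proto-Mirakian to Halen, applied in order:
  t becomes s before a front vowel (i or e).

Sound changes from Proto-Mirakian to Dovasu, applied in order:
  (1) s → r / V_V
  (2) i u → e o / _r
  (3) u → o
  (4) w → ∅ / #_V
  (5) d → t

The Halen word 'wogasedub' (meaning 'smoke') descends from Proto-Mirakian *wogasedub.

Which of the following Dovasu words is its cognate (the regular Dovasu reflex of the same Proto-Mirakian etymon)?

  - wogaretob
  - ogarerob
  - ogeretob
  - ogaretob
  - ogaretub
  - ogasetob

Dovasu: start from *wogasedub.
  rule 1 (rhotacism): wogasedub → wogaredub
  rule 2: no change — wogaredub
  rule 3 (vowel merger): wogaredub → wogaredob
  rule 4 (glide loss): wogaredob → ogaredob
  rule 5 (unconditioned shift): ogaredob → ogaretob
  ⇒ Dovasu ogaretob
Among the options, 'ogaretob' alone shows every Dovasu change applied in order.

ogaretob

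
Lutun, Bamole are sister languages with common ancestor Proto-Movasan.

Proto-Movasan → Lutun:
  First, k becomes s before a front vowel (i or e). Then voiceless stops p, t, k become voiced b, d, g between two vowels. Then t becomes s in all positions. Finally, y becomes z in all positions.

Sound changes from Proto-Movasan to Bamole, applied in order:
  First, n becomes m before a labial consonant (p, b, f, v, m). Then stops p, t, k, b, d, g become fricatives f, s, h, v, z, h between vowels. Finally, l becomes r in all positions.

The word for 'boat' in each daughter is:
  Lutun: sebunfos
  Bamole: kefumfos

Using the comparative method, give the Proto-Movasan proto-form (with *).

*kepunfos

Position 3: Lutun has b, Bamole has f. Taking the neighbouring segments as reconstructed: Lutun b could go back to *p or *b; Bamole f could go back to *p or *f — the one source consistent with every daughter is *p.
Position 5: Lutun has n, Bamole has m. Lutun preserves n here (none of its changes turn any other segment into n), so the proto-segment is *n.
Position 1: Lutun has s, Bamole has k. Bamole preserves k here (none of its changes turn any other segment into k), so the proto-segment is *k.
The remaining positions agree across the daughters. Check the candidate against every language:
Lutun: *kepunfos
  kepunfos → sepunfos   [palatalisation]
  sepunfos → sebunfos   [intervocalic voicing]
  sebunfos (rule 3 does not apply)
  sebunfos (rule 4 does not apply)
  giving Lutun sebunfos.
Bamole: *kepunfos
  kepunfos → kepumfos   [nasal place assimilation]
  kepumfos → kefumfos   [intervocalic lenition]
  kefumfos (rule 3 does not apply)
  giving Bamole kefumfos.
Only *kepunfos yields all of Lutun sebunfos, Bamole kefumfos.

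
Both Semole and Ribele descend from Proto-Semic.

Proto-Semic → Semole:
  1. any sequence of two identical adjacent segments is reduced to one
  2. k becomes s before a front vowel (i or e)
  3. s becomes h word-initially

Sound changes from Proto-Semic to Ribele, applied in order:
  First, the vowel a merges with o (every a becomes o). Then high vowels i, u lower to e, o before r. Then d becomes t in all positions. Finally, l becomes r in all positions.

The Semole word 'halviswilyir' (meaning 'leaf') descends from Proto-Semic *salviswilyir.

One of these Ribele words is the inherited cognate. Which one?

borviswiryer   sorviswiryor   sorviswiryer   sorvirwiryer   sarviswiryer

Ribele: start from *salviswilyir.
  rule 1 (vowel merger): salviswilyir → solviswilyir
  rule 2 (pre-rhotic lowering): solviswilyir → solviswilyer
  rule 3: no change — solviswilyer
  rule 4 (unconditioned shift): solviswilyer → sorviswiryer
  ⇒ Ribele sorviswiryer
Only 'sorviswiryer' matches the regular Ribele development of *salviswilyir.

sorviswiryer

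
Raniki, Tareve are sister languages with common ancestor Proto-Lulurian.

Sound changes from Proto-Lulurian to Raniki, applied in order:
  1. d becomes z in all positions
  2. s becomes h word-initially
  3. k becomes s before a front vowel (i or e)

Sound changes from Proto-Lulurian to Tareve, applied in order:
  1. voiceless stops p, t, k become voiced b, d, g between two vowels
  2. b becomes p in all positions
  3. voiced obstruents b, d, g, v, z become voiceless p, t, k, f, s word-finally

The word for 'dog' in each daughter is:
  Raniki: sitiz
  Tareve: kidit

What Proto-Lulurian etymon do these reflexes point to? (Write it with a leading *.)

Position 5: Raniki has z, Tareve has t. Taking the neighbouring segments as reconstructed: Raniki z could go back to *d or *z; Tareve t could go back to *t or *d — the one source consistent with every daughter is *d.
Position 3: Raniki has t, Tareve has d. Raniki preserves t here (none of its changes turn any other segment into t), so the proto-segment is *t.
Position 1: Raniki has s, Tareve has k. Taking the neighbouring segments as reconstructed: Raniki s can only go back to *k; Tareve k can only go back to *k — the one source consistent with every daughter is *k.
The remaining positions agree across the daughters. Check the candidate against every language:
Raniki: *kitid > kitiz > sitiz  (by unconditioned shift, palatalisation)
Tareve: start from *kitid.
  rule 1 (intervocalic voicing): kitid → kidid
  rule 2: no change — kidid
  rule 3 (final devoicing): kidid → kidit
  ⇒ Tareve kidit
No other proto-form is consistent with every reflex, so the reconstruction is *kitid.

*kitid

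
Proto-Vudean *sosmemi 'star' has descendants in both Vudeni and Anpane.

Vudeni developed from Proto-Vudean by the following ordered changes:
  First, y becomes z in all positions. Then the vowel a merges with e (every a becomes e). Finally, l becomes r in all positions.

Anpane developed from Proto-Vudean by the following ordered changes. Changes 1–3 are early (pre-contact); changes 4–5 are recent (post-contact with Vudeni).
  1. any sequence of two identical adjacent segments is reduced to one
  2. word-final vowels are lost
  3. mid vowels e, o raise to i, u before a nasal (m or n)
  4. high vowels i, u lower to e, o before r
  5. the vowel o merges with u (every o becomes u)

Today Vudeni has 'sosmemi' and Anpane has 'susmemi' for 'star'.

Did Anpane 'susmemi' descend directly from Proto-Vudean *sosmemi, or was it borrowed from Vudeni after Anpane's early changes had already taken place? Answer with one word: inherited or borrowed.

borrowed

If inherited, *sosmemi would pass through all of Anpane's changes:
Anpane: *sosmemi > sosmem > sosmim > susmim  (by apocope, pre-nasal raising, vowel merger)
If borrowed from Vudeni 'sosmemi' after the early changes, it would undergo only the recent ones:
  rule 4 (pre-rhotic lowering): no change (sosmemi)
  rule 5 (vowel merger): sosmemi → susmemi
  ⇒ as a loan: susmemi
Anpane 'susmemi' matches the loan outcome 'susmemi', not the inherited 'susmim' — it skipped the early Anpane changes, so it was borrowed from Vudeni.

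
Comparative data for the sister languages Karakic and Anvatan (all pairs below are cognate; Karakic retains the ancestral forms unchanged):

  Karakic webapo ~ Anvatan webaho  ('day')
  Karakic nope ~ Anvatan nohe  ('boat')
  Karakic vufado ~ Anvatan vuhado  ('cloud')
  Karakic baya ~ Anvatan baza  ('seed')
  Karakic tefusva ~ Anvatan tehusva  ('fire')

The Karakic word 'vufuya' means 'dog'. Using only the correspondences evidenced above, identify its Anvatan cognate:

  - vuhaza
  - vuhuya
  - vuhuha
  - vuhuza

tefusva ~ tehusva — Karakic f corresponds to Anvatan h between vowels (before a back vowel).
baya ~ baza — Karakic y corresponds to Anvatan z between vowels (before a back vowel).
Applying these to Karakic 'vufuya':
  vufuya → vuhuya   (f→h between vowels (before a back vowel))
  vuhuya → vuhuza   (y→z between vowels (before a back vowel))
So the Anvatan cognate is 'vuhuza'.

vuhuza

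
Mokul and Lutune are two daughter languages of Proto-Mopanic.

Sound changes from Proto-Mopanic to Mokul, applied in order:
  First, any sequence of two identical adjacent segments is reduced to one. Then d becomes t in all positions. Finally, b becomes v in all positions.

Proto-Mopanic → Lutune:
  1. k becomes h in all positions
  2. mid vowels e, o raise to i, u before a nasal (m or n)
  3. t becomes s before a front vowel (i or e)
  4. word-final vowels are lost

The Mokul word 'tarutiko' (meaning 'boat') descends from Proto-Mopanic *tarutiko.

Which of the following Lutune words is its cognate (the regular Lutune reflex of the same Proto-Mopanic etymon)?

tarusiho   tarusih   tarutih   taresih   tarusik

Lutune: start from *tarutiko.
  rule 1 (unconditioned shift): tarutiko → tarutiho
  rule 2: no change — tarutiho
  rule 3 (palatalisation): tarutiho → tarusiho
  rule 4 (apocope): tarusiho → tarusih
  ⇒ Lutune tarusih
Only 'tarusih' matches the regular Lutune development of *tarutiko.

tarusih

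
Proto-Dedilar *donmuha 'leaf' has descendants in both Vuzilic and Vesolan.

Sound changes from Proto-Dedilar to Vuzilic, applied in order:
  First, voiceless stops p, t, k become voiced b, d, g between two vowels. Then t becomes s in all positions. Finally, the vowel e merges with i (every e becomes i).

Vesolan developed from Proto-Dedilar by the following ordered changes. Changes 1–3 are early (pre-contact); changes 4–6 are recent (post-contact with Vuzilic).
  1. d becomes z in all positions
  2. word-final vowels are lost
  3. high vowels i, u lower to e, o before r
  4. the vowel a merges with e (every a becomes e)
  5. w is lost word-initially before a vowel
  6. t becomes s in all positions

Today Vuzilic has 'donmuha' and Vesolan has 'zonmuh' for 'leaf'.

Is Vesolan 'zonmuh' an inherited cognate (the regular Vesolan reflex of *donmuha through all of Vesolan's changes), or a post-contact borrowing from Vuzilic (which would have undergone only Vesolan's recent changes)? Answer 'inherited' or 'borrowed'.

If inherited, *donmuha would pass through all of Vesolan's changes:
Vesolan: *donmuha
  donmuha → zonmuha   [unconditioned shift]
  zonmuha → zonmuh   [apocope]
  zonmuh (rule 3 does not apply)
  zonmuh (rule 4 does not apply)
  zonmuh (rule 5 does not apply)
  zonmuh (rule 6 does not apply)
  giving Vesolan zonmuh.
If borrowed from Vuzilic 'donmuha' after the early changes, it would undergo only the recent ones:
  rule 4 (vowel merger): donmuha → donmuhe
  rule 5 (glide loss): no change (donmuhe)
  rule 6 (unconditioned shift): no change (donmuhe)
  ⇒ as a loan: donmuhe
Vesolan 'zonmuh' matches the inherited outcome exactly, so it is an inherited cognate, not a loan.

inherited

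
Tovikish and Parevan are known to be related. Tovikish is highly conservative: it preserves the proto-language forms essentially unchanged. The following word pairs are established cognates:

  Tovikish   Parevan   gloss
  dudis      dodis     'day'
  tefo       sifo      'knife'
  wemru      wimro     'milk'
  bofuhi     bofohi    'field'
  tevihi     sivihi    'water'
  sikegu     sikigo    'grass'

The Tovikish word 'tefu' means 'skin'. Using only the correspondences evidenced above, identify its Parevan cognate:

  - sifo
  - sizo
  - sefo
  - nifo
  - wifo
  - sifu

sifo

tefo ~ sifo, tevihi ~ sivihi — Tovikish t corresponds to Parevan s word-initially before a front vowel.
tefo ~ sifo — Tovikish e corresponds to Parevan i after a consonant, before a labial obstruent.
wemru ~ wimro, sikegu ~ sikigo — Tovikish u corresponds to Parevan o word-finally.
Applying these to Tovikish 'tefu':
  tefu → sefu   (t→s word-initially before a front vowel)
  sefu → sifu   (e→i after a consonant, before a labial obstruent)
  sifu → sifo   (u→o word-finally)
So the Parevan cognate is 'sifo'.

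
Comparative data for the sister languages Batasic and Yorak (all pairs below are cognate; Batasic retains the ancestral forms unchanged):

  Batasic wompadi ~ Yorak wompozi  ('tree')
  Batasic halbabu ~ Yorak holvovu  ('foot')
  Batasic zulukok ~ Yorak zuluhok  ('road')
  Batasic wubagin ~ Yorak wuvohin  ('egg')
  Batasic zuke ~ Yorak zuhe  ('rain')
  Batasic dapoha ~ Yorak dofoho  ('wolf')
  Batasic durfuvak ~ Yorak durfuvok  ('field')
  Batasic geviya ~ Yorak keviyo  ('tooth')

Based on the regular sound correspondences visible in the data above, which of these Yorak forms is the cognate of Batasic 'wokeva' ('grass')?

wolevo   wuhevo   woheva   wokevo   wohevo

zuke ~ zuhe — Batasic k corresponds to Yorak h between vowels (before a front vowel).
dapoha ~ dofoho, geviya ~ keviyo — Batasic a corresponds to Yorak o word-finally.
Applying these to Batasic 'wokeva':
  wokeva → woheva   (k→h between vowels (before a front vowel))
  woheva → wohevo   (a→o word-finally)
So the Yorak cognate is 'wohevo'.

wohevo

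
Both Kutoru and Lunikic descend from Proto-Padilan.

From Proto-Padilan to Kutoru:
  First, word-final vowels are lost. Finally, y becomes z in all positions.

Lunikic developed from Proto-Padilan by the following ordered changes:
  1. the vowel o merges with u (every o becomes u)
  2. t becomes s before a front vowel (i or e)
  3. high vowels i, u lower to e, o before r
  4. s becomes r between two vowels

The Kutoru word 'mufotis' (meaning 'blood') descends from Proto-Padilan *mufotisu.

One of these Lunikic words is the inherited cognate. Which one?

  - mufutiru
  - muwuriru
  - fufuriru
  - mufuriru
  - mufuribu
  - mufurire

mufuriru

Lunikic: *mufotisu
  mufotisu → mufutisu   [vowel merger]
  mufutisu → mufusisu   [palatalisation]
  mufusisu (rule 3 does not apply)
  mufusisu → mufuriru   [rhotacism]
  giving Lunikic mufuriru.
Among the options, 'mufuriru' alone shows every Lunikic change applied in order.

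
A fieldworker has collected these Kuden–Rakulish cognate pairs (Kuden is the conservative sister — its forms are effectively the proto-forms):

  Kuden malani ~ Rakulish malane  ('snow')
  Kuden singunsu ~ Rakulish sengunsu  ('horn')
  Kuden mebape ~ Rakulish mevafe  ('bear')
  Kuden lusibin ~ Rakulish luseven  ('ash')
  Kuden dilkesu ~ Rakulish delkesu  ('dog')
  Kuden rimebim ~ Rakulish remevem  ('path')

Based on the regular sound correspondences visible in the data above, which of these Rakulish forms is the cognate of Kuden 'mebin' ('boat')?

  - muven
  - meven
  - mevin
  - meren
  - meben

meven

lusibin ~ luseven, rimebim ~ remevem — Kuden b corresponds to Rakulish v between vowels (before a front vowel).
singunsu ~ sengunsu, lusibin ~ luseven — Kuden i corresponds to Rakulish e after a consonant, before a nasal.
Applying these to Kuden 'mebin':
  mebin → mevin   (b→v between vowels (before a front vowel))
  mevin → meven   (i→e after a consonant, before a nasal)
So the Rakulish cognate is 'meven'.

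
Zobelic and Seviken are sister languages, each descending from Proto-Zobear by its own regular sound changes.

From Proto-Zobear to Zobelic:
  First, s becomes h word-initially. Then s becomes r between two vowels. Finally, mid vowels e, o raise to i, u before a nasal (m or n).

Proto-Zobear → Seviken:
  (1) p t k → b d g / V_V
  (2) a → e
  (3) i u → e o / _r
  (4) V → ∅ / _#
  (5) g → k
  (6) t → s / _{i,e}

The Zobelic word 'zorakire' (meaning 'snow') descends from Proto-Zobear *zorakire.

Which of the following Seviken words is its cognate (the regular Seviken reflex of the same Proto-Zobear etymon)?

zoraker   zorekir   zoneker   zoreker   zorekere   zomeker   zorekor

Seviken: *zorakire
  zorakire → zoragire   [intervocalic voicing]
  zoragire → zoregire   [vowel merger]
  zoregire → zoregere   [pre-rhotic lowering]
  zoregere → zoreger   [apocope]
  zoreger → zoreker   [unconditioned shift]
  zoreker (rule 6 does not apply)
  giving Seviken zoreker.
Only 'zoreker' matches the regular Seviken development of *zorakire.

zoreker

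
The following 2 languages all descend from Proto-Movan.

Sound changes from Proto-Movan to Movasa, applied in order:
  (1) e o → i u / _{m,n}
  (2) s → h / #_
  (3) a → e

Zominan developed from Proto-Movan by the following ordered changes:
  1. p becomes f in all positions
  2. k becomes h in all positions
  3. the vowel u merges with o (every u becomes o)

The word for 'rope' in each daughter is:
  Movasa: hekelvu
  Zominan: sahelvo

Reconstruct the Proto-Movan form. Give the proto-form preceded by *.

Position 7: Movasa has u, Zominan has o. Taking the neighbouring segments as reconstructed: Movasa u can only go back to *u; Zominan o could go back to *o or *u — the one source consistent with every daughter is *u.
Position 3: Movasa has k, Zominan has h. Movasa preserves k here (none of its changes turn any other segment into k), so the proto-segment is *k.
Position 1: Movasa has h, Zominan has s. Zominan preserves s here (none of its changes turn any other segment into s), so the proto-segment is *s.
This points to *sakelvu. Verify forward in each daughter:
Movasa: *sakelvu > hakelvu > hekelvu  (by debuccalisation, vowel merger)
Zominan: *sakelvu > sahelvu > sahelvo  (by unconditioned shift, vowel merger)
No other proto-form is consistent with every reflex, so the reconstruction is *sakelvu.

*sakelvu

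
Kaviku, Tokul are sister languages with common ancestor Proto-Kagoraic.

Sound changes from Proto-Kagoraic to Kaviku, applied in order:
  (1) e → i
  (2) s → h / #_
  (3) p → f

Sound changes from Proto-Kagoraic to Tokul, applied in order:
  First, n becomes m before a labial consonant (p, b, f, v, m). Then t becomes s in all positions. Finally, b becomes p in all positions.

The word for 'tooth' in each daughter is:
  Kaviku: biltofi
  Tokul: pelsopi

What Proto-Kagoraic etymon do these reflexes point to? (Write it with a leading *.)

*beltopi

Position 2: Kaviku has i, Tokul has e. Tokul preserves e here (none of its changes turn any other segment into e), so the proto-segment is *e.
Position 4: Kaviku has t, Tokul has s. Kaviku preserves t here (none of its changes turn any other segment into t), so the proto-segment is *t.
Continuing position by position gives *beltopi; check it forward:
Kaviku: *beltopi > biltopi > biltofi  (by vowel merger, unconditioned shift)
Tokul: *beltopi > belsopi > pelsopi  (by unconditioned shift, unconditioned shift)
*beltopi is the unique common source.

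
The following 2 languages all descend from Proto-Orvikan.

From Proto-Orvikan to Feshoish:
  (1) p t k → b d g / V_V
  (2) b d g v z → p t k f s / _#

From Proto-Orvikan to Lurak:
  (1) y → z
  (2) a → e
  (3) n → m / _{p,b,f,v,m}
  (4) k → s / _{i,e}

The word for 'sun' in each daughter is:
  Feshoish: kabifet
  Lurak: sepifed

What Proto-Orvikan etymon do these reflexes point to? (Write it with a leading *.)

*kapifed

Position 7: Feshoish has t, Lurak has d. Lurak preserves d here (none of its changes turn any other segment into d), so the proto-segment is *d.
Position 2: Feshoish has a, Lurak has e. Feshoish preserves a here (none of its changes turn any other segment into a), so the proto-segment is *a.
Position 1: Feshoish has k, Lurak has s. Taking the neighbouring segments as reconstructed: Feshoish k can only go back to *k; Lurak s could go back to *k or *s — the one source consistent with every daughter is *k.
Verify the candidate proto-form against each daughter:
Feshoish: *kapifed > kabifed > kabifet  (by intervocalic voicing, final devoicing)
Lurak: *kapifed > kepifed > sepifed  (by vowel merger, palatalisation)
*kapifed is the unique common source.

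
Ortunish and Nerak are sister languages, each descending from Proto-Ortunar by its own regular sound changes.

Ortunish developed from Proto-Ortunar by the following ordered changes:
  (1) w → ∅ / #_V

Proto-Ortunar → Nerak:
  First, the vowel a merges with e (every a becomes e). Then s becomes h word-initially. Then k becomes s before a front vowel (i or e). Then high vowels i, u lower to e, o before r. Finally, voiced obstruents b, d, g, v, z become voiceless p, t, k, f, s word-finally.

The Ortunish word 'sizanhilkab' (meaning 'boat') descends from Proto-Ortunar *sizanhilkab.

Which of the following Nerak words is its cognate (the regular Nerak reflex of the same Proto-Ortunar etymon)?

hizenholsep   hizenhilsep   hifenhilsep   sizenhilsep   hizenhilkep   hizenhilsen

Nerak: start from *sizanhilkab.
  rule 1 (vowel merger): sizanhilkab → sizenhilkeb
  rule 2 (debuccalisation): sizenhilkeb → hizenhilkeb
  rule 3 (palatalisation): hizenhilkeb → hizenhilseb
  rule 4: no change — hizenhilseb
  rule 5 (final devoicing): hizenhilseb → hizenhilsep
  ⇒ Nerak hizenhilsep
The other candidates each miss or misapply at least one Nerak change.

hizenhilsep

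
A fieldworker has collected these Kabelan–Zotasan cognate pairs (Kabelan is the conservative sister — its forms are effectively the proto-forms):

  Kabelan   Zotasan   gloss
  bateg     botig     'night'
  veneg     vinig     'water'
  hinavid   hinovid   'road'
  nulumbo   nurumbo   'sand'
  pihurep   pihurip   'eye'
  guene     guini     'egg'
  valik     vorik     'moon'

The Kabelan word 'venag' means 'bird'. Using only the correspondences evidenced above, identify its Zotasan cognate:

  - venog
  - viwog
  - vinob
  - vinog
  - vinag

veneg ~ vinig — Kabelan e corresponds to Zotasan i after a consonant, before a nasal.
bateg ~ botig, valik ~ vorik — Kabelan a corresponds to Zotasan o after a consonant, before a consonant other than r, m, n, p, b, f, v.
Applying these to Kabelan 'venag':
  venag → vinag   (e→i after a consonant, before a nasal)
  vinag → vinog   (a→o after a consonant, before a consonant other than r, m, n, p, b, f, v)
So the Zotasan cognate is 'vinog'.

vinog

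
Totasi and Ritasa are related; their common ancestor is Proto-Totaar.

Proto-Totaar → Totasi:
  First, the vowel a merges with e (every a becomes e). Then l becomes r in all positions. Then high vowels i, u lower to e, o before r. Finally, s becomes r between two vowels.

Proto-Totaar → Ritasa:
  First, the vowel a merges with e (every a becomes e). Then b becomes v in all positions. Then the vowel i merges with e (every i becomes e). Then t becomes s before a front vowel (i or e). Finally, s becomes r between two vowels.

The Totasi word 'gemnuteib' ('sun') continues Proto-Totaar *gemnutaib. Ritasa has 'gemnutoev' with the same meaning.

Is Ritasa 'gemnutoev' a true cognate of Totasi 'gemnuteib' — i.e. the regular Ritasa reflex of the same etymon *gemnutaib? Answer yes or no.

no

Derive the expected Ritasa reflex of *gemnutaib:
Ritasa: *gemnutaib > gemnuteib > gemnuteiv > gemnuteev > gemnuseev > gemnureev  (by vowel merger, unconditioned shift, vowel merger, palatalisation, rhotacism)
The regular Ritasa reflex would be 'gemnureev', but the attested form is 'gemnutoev'. The correspondence is irregular, so they are not cognates (the Ritasa form has a different source).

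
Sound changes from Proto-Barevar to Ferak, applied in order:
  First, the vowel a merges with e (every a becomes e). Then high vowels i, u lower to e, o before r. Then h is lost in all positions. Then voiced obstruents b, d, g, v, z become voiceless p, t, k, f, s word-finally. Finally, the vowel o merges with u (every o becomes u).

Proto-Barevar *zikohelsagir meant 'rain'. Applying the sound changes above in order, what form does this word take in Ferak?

Ferak: *zikohelsagir > zikohelsegir > zikohelseger > zikoelseger > zikuelseger  (by vowel merger, pre-rhotic lowering, h-loss, vowel merger)

zikuelseger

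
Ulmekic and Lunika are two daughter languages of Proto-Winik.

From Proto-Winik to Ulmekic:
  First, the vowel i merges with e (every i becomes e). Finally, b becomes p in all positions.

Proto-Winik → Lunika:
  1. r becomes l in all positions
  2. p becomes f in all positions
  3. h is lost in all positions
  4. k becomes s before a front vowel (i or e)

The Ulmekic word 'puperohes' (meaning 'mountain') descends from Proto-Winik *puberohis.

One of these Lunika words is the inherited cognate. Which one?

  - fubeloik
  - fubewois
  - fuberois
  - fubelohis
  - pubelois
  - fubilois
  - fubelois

Lunika: *puberohis > pubelohis > fubelohis > fubelois  (by unconditioned shift, unconditioned shift, h-loss)
Only 'fubelois' matches the regular Lunika development of *puberohis.

fubelois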